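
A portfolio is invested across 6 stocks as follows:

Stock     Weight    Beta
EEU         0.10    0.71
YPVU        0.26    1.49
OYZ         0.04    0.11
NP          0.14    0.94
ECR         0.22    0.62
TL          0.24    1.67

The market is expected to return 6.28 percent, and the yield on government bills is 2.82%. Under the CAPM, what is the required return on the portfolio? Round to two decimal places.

6.74%

β_P = Σ w_i β_i = 0.10×0.71 + 0.26×1.49 + 0.04×0.11 + 0.14×0.94 + 0.22×0.62 + 0.24×1.67 = 1.1316
MRP = 6.28% − 2.82% = 3.46%
E(R_P) = R_f + β_P × MRP = 2.82% + 1.1316 × 3.46% = 6.74%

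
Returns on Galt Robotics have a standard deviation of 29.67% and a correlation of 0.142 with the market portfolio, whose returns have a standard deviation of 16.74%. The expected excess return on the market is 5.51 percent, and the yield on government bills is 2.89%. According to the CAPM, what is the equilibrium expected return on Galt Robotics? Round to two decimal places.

4.28%

β = ρ × σ_i / σ_m = 0.142 × 29.67% / 16.74% = 0.2517
E(R) = 2.89% + 0.2517 × 5.51% = 4.28%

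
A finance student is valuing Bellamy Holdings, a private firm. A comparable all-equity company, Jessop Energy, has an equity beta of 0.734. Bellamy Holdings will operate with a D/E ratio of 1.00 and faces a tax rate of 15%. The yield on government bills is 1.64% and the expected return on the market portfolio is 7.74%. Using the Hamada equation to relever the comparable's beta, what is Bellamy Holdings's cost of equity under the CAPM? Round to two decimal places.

β_L = β_U × [1 + (1 − t)(D/E)] = 0.734 × [1 + (1 − 0.15) × 1.00]
    = 0.734 × [1 + 0.85 × 1.00] = 0.734 × 1.8500 = 1.3579
MRP = 7.74% − 1.64% = 6.10%
E(R) = R_f + β_L × MRP = 1.64% + 1.3579 × 6.10% = 9.92%

9.92%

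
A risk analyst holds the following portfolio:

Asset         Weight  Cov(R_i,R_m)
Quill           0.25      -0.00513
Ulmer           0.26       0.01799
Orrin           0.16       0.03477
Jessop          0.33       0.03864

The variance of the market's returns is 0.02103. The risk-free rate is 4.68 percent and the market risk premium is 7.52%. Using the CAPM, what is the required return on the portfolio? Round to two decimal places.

β_Quill = -0.00513 / 0.02103 = -0.2439
β_Ulmer = 0.01799 / 0.02103 = 0.8554
β_Orrin = 0.03477 / 0.02103 = 1.6534
β_Jessop = 0.03864 / 0.02103 = 1.8374
β_P = Σ w_i β_i = 0.25×-0.2439 + 0.26×0.8554 + 0.16×1.6534 + 0.33×1.8374 = 1.0323
E(R_P) = R_f + β_P × MRP = 4.68% + 1.0323 × 7.52% = 12.44%

12.44%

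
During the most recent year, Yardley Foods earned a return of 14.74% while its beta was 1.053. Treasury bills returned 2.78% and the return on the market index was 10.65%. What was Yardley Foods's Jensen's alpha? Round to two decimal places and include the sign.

Market excess return = 10.65% − 2.78% = 7.87%
CAPM benchmark = R_f + β(R_m − R_f) = 2.78% + 1.053 × 7.87% = 11.06711%
α = actual − benchmark = 14.74% − 11.06711% = +3.67%

+3.67%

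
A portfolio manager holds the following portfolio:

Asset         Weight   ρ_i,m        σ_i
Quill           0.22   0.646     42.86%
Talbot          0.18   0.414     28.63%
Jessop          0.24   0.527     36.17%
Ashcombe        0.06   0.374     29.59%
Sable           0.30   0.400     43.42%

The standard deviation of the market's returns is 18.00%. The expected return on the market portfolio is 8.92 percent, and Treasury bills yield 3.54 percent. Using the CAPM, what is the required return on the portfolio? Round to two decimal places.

9.12%

β_Quill = 0.646 × 42.86% / 18.00% = 1.5382
β_Talbot = 0.414 × 28.63% / 18.00% = 0.6585
β_Jessop = 0.527 × 36.17% / 18.00% = 1.0590
β_Ashcombe = 0.374 × 29.59% / 18.00% = 0.6148
β_Sable = 0.400 × 43.42% / 18.00% = 0.9649
β_P = Σ w_i β_i = 0.22×1.5382 + 0.18×0.6585 + 0.24×1.0590 + 0.06×0.6148 + 0.30×0.9649 = 1.0375
MRP = 8.92% − 3.54% = 5.38%
E(R_P) = R_f + β_P × MRP = 3.54% + 1.0375 × 5.38% = 9.12%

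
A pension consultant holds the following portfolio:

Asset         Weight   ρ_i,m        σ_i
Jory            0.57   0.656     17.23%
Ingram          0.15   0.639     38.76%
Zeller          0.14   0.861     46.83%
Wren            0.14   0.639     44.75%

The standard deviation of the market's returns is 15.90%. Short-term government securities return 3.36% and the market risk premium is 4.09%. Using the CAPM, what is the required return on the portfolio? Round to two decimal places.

β_Jory = 0.656 × 17.23% / 15.90% = 0.7109
β_Ingram = 0.639 × 38.76% / 15.90% = 1.5577
β_Zeller = 0.861 × 46.83% / 15.90% = 2.5359
β_Wren = 0.639 × 44.75% / 15.90% = 1.7984
β_P = Σ w_i β_i = 0.57×0.7109 + 0.15×1.5577 + 0.14×2.5359 + 0.14×1.7984 = 1.2457
E(R_P) = R_f + β_P × MRP = 3.36% + 1.2457 × 4.09% = 8.45%

8.45%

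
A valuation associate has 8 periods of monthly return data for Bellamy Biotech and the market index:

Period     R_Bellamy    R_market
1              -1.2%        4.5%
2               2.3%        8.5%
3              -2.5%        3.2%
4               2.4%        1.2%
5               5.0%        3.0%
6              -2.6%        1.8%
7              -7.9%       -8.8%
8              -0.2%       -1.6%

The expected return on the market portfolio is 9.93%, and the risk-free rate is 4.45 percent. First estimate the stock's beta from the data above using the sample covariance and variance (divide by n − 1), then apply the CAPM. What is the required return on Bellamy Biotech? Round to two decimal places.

7.39%

Mean R_i = (-1.2 + 2.3 − 2.5 + 2.4 + 5.0 − 2.6 − 7.9 − 0.2) / 8 = -0.5875%
Mean R_m = (4.5 + 8.5 + 3.2 + 1.2 + 3.0 + 1.8 − 8.8 − 1.6) / 8 = 1.4750%
Σ(R_i − R̄_i)(R_m − R̄_m) = 96.1225  ⇒  Cov = 96.1225 / 7 = 13.7318
Σ(R_m − R̄_m)² = 179.0150  ⇒  Var(R_m) = 179.0150 / 7 = 25.5736
β = Cov / Var(R_m) = 13.7318 / 25.5736 = 0.5370
MRP = 9.93% − 4.45% = 5.48%
E(R) = R_f + β × MRP = 4.45% + 0.5370 × 5.48% = 7.39%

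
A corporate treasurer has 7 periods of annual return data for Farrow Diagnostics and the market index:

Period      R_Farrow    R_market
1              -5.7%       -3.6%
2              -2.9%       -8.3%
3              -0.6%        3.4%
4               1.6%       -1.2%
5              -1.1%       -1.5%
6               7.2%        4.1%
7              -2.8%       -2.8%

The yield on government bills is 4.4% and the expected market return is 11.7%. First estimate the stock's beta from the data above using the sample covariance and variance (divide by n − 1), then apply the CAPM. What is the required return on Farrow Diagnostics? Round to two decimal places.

9.38%

Mean R_i = (-5.7 − 2.9 − 0.6 + 1.6 − 1.1 + 7.2 − 2.8) / 7 = -0.6143%
Mean R_m = (-3.6 − 8.3 + 3.4 − 1.2 − 1.5 + 4.1 − 2.8) / 7 = -1.4143%
Σ(R_i − R̄_i)(R_m − R̄_m) = 73.5586  ⇒  Cov = 73.5586 / 6 = 12.2598
Σ(R_m − R̄_m)² = 107.7486  ⇒  Var(R_m) = 107.7486 / 6 = 17.9581
β = Cov / Var(R_m) = 12.2598 / 17.9581 = 0.6827
MRP = 11.7% − 4.4% = 7.30%
E(R) = R_f + β × MRP = 4.4% + 0.6827 × 7.3% = 9.38%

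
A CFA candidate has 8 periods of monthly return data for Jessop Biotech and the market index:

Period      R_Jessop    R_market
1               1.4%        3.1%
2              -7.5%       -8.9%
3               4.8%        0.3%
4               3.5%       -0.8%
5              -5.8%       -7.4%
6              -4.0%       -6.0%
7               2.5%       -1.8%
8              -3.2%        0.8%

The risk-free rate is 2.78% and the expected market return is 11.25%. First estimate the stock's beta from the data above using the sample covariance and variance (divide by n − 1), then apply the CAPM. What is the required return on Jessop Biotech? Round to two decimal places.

9.79%

Mean R_i = (1.4 − 7.5 + 4.8 + 3.5 − 5.8 − 4.0 + 2.5 − 3.2) / 8 = -1.0375%
Mean R_m = (3.1 − 8.9 + 0.3 − 0.8 − 7.4 − 6.0 − 1.8 + 0.8) / 8 = -2.5875%
Σ(R_i − R̄_i)(R_m − R̄_m) = 108.1138  ⇒  Cov = 108.1138 / 7 = 15.4448
Σ(R_m − R̄_m)² = 130.6288  ⇒  Var(R_m) = 130.6288 / 7 = 18.6613
β = Cov / Var(R_m) = 15.4448 / 18.6613 = 0.8276
MRP = 11.25% − 2.78% = 8.47%
E(R) = R_f + β × MRP = 2.78% + 0.8276 × 8.47% = 9.79%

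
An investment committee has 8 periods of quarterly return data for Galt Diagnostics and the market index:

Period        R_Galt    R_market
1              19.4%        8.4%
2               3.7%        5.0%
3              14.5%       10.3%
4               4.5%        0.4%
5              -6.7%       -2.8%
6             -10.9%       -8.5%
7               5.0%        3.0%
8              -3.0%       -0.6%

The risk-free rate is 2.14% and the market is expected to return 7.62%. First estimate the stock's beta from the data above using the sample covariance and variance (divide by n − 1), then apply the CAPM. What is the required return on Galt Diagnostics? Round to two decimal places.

Mean R_i = (19.4 + 3.7 + 14.5 + 4.5 − 6.7 − 10.9 + 5.0 − 3.0) / 8 = 3.3125%
Mean R_m = (8.4 + 5.0 + 10.3 + 0.4 − 2.8 − 8.5 + 3.0 − 0.6) / 8 = 1.9000%
Σ(R_i − R̄_i)(R_m − R̄_m) = 410.4700  ⇒  Cov = 410.4700 / 7 = 58.6386
Σ(R_m − R̄_m)² = 262.3800  ⇒  Var(R_m) = 262.3800 / 7 = 37.4829
β = Cov / Var(R_m) = 58.6386 / 37.4829 = 1.5644
MRP = 7.62% − 2.14% = 5.48%
E(R) = R_f + β × MRP = 2.14% + 1.5644 × 5.48% = 10.71%

10.71%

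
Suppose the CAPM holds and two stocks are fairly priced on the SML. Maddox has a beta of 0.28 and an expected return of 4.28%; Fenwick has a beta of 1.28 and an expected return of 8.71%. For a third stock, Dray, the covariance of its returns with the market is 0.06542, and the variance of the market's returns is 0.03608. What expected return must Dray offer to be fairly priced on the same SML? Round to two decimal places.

11.07%

MRP = (8.71% − 4.28%) / (1.28 − 0.28) = 4.4300%
R_f = 4.28% − 0.28 × 4.4300% = 3.0396%
β_Dray = Cov / Var(R_m) = 0.06542 / 0.03608 = 1.8132
E(R_Dray) = R_f + β × MRP = 3.0396% + 1.8132 × 4.4300% = 11.07%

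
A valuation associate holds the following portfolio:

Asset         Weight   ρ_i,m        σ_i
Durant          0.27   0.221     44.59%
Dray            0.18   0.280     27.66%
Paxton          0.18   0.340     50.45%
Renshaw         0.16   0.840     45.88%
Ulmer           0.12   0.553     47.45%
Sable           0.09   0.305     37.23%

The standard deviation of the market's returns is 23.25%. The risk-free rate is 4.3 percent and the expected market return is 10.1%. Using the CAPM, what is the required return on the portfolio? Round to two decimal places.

8.66%

β_Durant = 0.221 × 44.59% / 23.25% = 0.4238
β_Dray = 0.280 × 27.66% / 23.25% = 0.3331
β_Paxton = 0.340 × 50.45% / 23.25% = 0.7378
β_Renshaw = 0.840 × 45.88% / 23.25% = 1.6576
β_Ulmer = 0.553 × 47.45% / 23.25% = 1.1286
β_Sable = 0.305 × 37.23% / 23.25% = 0.4884
β_P = Σ w_i β_i = 0.27×0.4238 + 0.18×0.3331 + 0.18×0.7378 + 0.16×1.6576 + 0.12×1.1286 + 0.09×0.4884 = 0.7518
MRP = 10.1% − 4.3% = 5.80%
E(R_P) = R_f + β_P × MRP = 4.3% + 0.7518 × 5.8% = 8.66%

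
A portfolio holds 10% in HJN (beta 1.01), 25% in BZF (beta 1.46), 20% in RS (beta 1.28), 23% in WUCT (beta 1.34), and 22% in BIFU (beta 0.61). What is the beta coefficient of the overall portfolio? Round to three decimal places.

β_P = Σ w_i β_i = 0.10×1.01 + 0.25×1.46 + 0.20×1.28 + 0.23×1.34 + 0.22×0.61 = 1.1644

1.164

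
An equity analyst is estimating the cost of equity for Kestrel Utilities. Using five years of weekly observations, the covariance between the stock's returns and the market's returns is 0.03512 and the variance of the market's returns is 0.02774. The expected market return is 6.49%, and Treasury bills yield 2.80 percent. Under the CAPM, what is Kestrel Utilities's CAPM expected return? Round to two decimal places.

β = Cov(R_i, R_m) / Var(R_m) = 0.03512 / 0.02774 = 1.2660
MRP = 6.49% − 2.80% = 3.69%
E(R) = R_f + β × MRP = 2.80% + 1.2660 × 3.69% = 7.47%

7.47%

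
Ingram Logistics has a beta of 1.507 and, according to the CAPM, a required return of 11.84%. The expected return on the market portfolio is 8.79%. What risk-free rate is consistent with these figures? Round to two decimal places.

2.77%

E(R) = R_f + β(E(R_m) − R_f) = R_f(1 − β) + β·E(R_m)
11.84% = R_f × (1 − 1.507) + 1.507 × 8.79%
11.84% = R_f × -0.507 + 13.24653%
R_f = (11.84% − 13.24653%) / -0.507 = 2.77%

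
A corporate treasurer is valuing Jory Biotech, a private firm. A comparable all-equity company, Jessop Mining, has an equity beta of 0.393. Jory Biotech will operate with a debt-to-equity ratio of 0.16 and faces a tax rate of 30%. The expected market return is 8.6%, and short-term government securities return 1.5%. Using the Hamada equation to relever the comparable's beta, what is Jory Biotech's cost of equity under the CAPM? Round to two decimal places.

4.60%

β_L = β_U × [1 + (1 − t)(D/E)] = 0.393 × [1 + (1 − 0.30) × 0.16]
    = 0.393 × [1 + 0.70 × 0.16] = 0.393 × 1.1120 = 0.4370
MRP = 8.6% − 1.5% = 7.10%
E(R) = R_f + β_L × MRP = 1.5% + 0.4370 × 7.1% = 4.60%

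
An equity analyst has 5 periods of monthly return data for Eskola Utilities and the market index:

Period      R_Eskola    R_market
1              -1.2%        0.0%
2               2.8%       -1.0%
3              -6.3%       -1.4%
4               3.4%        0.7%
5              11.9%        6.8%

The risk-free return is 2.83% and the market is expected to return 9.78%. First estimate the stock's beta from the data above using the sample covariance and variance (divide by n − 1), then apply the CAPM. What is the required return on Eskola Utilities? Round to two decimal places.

Mean R_i = (-1.2 + 2.8 − 6.3 + 3.4 + 11.9) / 5 = 2.1200%
Mean R_m = (0.0 − 1.0 − 1.4 + 0.7 + 6.8) / 5 = 1.0200%
Σ(R_i − R̄_i)(R_m − R̄_m) = 78.5080  ⇒  Cov = 78.5080 / 4 = 19.6270
Σ(R_m − R̄_m)² = 44.4880  ⇒  Var(R_m) = 44.4880 / 4 = 11.1220
β = Cov / Var(R_m) = 19.6270 / 11.1220 = 1.7647
MRP = 9.78% − 2.83% = 6.95%
E(R) = R_f + β × MRP = 2.83% + 1.7647 × 6.95% = 15.09%

15.09%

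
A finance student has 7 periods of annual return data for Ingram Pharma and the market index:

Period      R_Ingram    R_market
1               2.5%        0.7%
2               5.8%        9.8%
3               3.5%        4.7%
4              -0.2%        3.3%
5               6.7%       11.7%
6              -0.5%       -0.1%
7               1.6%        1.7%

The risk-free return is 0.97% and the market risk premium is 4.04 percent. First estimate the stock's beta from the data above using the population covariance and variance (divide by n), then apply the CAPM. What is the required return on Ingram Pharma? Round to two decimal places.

Mean R_i = (2.5 + 5.8 + 3.5 − 0.2 + 6.7 − 0.5 + 1.6) / 7 = 2.7714%
Mean R_m = (0.7 + 9.8 + 4.7 + 3.3 + 11.7 − 0.1 + 1.7) / 7 = 4.5429%
Σ(R_i − R̄_i)(R_m − R̄_m) = 67.4086  ⇒  Cov = 67.4086 / 7 = 9.6298
Σ(R_m − R̄_m)² = 124.8371  ⇒  Var(R_m) = 124.8371 / 7 = 17.8339
β = Cov / Var(R_m) = 9.6298 / 17.8339 = 0.5400
E(R) = R_f + β × MRP = 0.97% + 0.5400 × 4.04% = 3.15%

3.15%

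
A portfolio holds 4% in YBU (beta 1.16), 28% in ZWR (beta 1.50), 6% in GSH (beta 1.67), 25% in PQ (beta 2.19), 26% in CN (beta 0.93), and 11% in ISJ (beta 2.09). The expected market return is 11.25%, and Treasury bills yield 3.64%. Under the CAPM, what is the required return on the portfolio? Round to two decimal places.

β_P = Σ w_i β_i = 0.04×1.16 + 0.28×1.50 + 0.06×1.67 + 0.25×2.19 + 0.26×0.93 + 0.11×2.09 = 1.5858
MRP = 11.25% − 3.64% = 7.61%
E(R_P) = R_f + β_P × MRP = 3.64% + 1.5858 × 7.61% = 15.71%

15.71%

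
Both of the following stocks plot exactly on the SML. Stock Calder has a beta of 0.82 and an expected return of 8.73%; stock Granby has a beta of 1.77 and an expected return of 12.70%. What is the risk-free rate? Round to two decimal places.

Both satisfy E(R) = R_f + β·MRP, so the slope of the SML is
MRP = (12.70% − 8.73%) / (1.77 − 0.82) = 3.97% / 0.95 = 4.1789%
R_f = E(R_Calder) − β_Calder·MRP = 8.73% − 0.82 × 4.1789% = 5.3033%

5.30%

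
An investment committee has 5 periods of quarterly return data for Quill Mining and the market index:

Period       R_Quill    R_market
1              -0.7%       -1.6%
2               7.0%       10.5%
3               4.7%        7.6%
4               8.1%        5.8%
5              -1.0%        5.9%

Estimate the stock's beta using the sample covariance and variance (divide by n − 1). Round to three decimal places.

Mean R_i = (-0.7 + 7.0 + 4.7 + 8.1 − 1.0) / 5 = 3.6200%
Mean R_m = (-1.6 + 10.5 + 7.6 + 5.8 + 5.9) / 5 = 5.6400%
Σ(R_i − R̄_i)(R_m − R̄_m) = 49.3360  ⇒  Cov = 49.3360 / 4 = 12.3340
Σ(R_m − R̄_m)² = 79.9720  ⇒  Var(R_m) = 79.9720 / 4 = 19.9930
β = Cov / Var(R_m) = 12.3340 / 19.9930 = 0.6169

0.617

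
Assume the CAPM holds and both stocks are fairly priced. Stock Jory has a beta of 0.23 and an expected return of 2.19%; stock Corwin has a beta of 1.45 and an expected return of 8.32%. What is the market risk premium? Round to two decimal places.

Both satisfy E(R) = R_f + β·MRP, so the slope of the SML is
MRP = (8.32% − 2.19%) / (1.45 − 0.23) = 6.13% / 1.22 = 5.0246%

5.02%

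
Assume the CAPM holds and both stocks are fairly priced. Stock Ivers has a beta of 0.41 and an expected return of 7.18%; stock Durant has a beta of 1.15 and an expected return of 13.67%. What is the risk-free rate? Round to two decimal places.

Both satisfy E(R) = R_f + β·MRP, so the slope of the SML is
MRP = (13.67% − 7.18%) / (1.15 − 0.41) = 6.49% / 0.74 = 8.7703%
R_f = E(R_Ivers) − β_Ivers·MRP = 7.18% − 0.41 × 8.7703% = 3.5842%

3.58%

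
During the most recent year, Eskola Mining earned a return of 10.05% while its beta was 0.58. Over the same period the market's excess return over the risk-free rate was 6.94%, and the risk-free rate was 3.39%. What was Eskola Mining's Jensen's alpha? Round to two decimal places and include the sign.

+2.63%

CAPM benchmark = R_f + β(R_m − R_f) = 3.39% + 0.58 × 6.94% = 7.4152%
α = actual − benchmark = 10.05% − 7.4152% = +2.63%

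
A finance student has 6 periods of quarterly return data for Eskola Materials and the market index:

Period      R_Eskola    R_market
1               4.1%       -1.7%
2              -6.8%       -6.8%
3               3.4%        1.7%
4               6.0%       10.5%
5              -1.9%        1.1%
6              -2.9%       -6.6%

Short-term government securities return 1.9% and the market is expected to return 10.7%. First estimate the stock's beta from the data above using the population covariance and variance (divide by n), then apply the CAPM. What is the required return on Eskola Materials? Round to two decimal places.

Mean R_i = (4.1 − 6.8 + 3.4 + 6.0 − 1.9 − 2.9) / 6 = 0.3167%
Mean R_m = (-1.7 − 6.8 + 1.7 + 10.5 + 1.1 − 6.6) / 6 = -0.3000%
Σ(R_i − R̄_i)(R_m − R̄_m) = 125.6700  ⇒  Cov = 125.6700 / 6 = 20.9450
Σ(R_m − R̄_m)² = 206.5000  ⇒  Var(R_m) = 206.5000 / 6 = 34.4167
β = Cov / Var(R_m) = 20.9450 / 34.4167 = 0.6086
MRP = 10.7% − 1.9% = 8.80%
E(R) = R_f + β × MRP = 1.9% + 0.6086 × 8.8% = 7.26%

7.26%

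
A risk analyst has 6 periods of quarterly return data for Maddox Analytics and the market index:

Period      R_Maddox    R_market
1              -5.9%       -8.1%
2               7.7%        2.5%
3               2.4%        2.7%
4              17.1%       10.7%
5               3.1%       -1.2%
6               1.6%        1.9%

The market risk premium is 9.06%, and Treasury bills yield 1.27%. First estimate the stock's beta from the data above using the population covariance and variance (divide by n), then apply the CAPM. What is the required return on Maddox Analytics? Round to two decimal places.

Mean R_i = (-5.9 + 7.7 + 2.4 + 17.1 + 3.1 + 1.6) / 6 = 4.3333%
Mean R_m = (-8.1 + 2.5 + 2.7 + 10.7 − 1.2 + 1.9) / 6 = 1.4167%
Σ(R_i − R̄_i)(R_m − R̄_m) = 218.9767  ⇒  Cov = 218.9767 / 6 = 36.4961
Σ(R_m − R̄_m)² = 186.6483  ⇒  Var(R_m) = 186.6483 / 6 = 31.1081
β = Cov / Var(R_m) = 36.4961 / 31.1081 = 1.1732
E(R) = R_f + β × MRP = 1.27% + 1.1732 × 9.06% = 11.90%

11.90%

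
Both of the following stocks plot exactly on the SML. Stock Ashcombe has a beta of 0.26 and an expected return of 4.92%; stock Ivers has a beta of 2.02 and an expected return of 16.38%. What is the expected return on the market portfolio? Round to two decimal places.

9.74%

Both satisfy E(R) = R_f + β·MRP, so the slope of the SML is
MRP = (16.38% − 4.92%) / (2.02 − 0.26) = 11.46% / 1.76 = 6.5114%
R_f = E(R_Ashcombe) − β_Ashcombe·MRP = 4.92% − 0.26 × 6.5114% = 3.2270%
E(R_m) = R_f + MRP = 3.2270% + 6.5114% = 9.74%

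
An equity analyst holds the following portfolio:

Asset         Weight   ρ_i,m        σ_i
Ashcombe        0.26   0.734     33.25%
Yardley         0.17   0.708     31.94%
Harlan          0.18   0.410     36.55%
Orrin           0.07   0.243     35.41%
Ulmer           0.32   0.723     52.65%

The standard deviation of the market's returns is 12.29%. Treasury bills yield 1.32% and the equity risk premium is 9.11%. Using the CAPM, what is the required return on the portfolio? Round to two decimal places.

β_Ashcombe = 0.734 × 33.25% / 12.29% = 1.9858
β_Yardley = 0.708 × 31.94% / 12.29% = 1.8400
β_Harlan = 0.410 × 36.55% / 12.29% = 1.2193
β_Orrin = 0.243 × 35.41% / 12.29% = 0.7001
β_Ulmer = 0.723 × 52.65% / 12.29% = 3.0973
β_P = Σ w_i β_i = 0.26×1.9858 + 0.17×1.8400 + 0.18×1.2193 + 0.07×0.7001 + 0.32×3.0973 = 2.0887
E(R_P) = R_f + β_P × MRP = 1.32% + 2.0887 × 9.11% = 20.35%

20.35%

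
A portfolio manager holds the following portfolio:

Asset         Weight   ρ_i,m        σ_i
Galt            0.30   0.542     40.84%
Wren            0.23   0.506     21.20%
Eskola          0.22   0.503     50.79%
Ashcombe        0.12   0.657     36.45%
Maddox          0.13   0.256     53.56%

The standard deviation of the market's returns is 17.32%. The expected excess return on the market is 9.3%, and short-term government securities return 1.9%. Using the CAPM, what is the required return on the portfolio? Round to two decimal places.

12.31%

β_Galt = 0.542 × 40.84% / 17.32% = 1.2780
β_Wren = 0.506 × 21.20% / 17.32% = 0.6194
β_Eskola = 0.503 × 50.79% / 17.32% = 1.4750
β_Ashcombe = 0.657 × 36.45% / 17.32% = 1.3827
β_Maddox = 0.256 × 53.56% / 17.32% = 0.7916
β_P = Σ w_i β_i = 0.30×1.2780 + 0.23×0.6194 + 0.22×1.4750 + 0.12×1.3827 + 0.13×0.7916 = 1.1192
E(R_P) = R_f + β_P × MRP = 1.9% + 1.1192 × 9.3% = 12.31%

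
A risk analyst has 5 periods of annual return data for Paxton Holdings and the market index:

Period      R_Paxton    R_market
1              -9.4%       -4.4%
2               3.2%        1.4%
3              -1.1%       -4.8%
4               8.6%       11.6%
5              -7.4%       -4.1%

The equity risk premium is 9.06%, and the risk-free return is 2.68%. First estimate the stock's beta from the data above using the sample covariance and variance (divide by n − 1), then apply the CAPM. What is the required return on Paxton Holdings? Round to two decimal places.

Mean R_i = (-9.4 + 3.2 − 1.1 + 8.6 − 7.4) / 5 = -1.2200%
Mean R_m = (-4.4 + 1.4 − 4.8 + 11.6 − 4.1) / 5 = -0.0600%
Σ(R_i − R̄_i)(R_m − R̄_m) = 180.8540  ⇒  Cov = 180.8540 / 4 = 45.2135
Σ(R_m − R̄_m)² = 195.7120  ⇒  Var(R_m) = 195.7120 / 4 = 48.9280
β = Cov / Var(R_m) = 45.2135 / 48.9280 = 0.9241
E(R) = R_f + β × MRP = 2.68% + 0.9241 × 9.06% = 11.05%

11.05%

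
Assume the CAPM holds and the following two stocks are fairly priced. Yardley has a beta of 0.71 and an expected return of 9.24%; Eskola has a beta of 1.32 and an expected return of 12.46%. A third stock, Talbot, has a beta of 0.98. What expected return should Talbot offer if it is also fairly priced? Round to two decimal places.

MRP (SML slope) = (12.46% − 9.24%) / (1.32 − 0.71) = 3.22% / 0.61 = 5.2787%
R_f (intercept) = 9.24% − 0.71 × 5.2787% = 5.4921%
E(R_Talbot) = R_f + β × MRP = 5.4921% + 0.98 × 5.2787% = 10.67%

10.67%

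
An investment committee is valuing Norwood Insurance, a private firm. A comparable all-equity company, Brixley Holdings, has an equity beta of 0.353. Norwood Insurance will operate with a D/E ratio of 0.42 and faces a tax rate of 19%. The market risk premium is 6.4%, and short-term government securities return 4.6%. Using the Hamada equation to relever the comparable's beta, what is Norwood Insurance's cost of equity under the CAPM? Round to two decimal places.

β_L = β_U × [1 + (1 − t)(D/E)] = 0.353 × [1 + (1 − 0.19) × 0.42]
    = 0.353 × [1 + 0.81 × 0.42] = 0.353 × 1.3402 = 0.4731
E(R) = R_f + β_L × MRP = 4.6% + 0.4731 × 6.4% = 7.63%

7.63%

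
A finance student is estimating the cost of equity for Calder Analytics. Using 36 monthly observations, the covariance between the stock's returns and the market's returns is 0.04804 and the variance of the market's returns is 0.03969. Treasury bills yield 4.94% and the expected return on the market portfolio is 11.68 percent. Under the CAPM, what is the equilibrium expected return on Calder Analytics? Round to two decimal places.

β = Cov(R_i, R_m) / Var(R_m) = 0.04804 / 0.03969 = 1.2104
MRP = 11.68% − 4.94% = 6.74%
E(R) = R_f + β × MRP = 4.94% + 1.2104 × 6.74% = 13.10%

13.10%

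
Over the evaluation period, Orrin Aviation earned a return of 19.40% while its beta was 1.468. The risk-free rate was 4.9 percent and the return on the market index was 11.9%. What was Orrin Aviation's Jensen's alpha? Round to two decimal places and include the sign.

+4.22%

Market excess return = 11.9% − 4.9% = 7.00%
CAPM benchmark = R_f + β(R_m − R_f) = 4.9% + 1.468 × 7.0% = 15.1760%
α = actual − benchmark = 19.40% − 15.1760% = +4.22%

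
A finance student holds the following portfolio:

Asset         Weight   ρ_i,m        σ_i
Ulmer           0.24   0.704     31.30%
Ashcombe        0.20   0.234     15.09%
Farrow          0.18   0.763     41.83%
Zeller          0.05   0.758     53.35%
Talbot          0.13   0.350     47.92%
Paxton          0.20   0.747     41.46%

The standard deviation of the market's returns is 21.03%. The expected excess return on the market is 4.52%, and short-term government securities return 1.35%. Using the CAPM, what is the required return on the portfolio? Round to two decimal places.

β_Ulmer = 0.704 × 31.30% / 21.03% = 1.0478
β_Ashcombe = 0.234 × 15.09% / 21.03% = 0.1679
β_Farrow = 0.763 × 41.83% / 21.03% = 1.5177
β_Zeller = 0.758 × 53.35% / 21.03% = 1.9229
β_Talbot = 0.350 × 47.92% / 21.03% = 0.7975
β_Paxton = 0.747 × 41.46% / 21.03% = 1.4727
β_P = Σ w_i β_i = 0.24×1.0478 + 0.20×0.1679 + 0.18×1.5177 + 0.05×1.9229 + 0.13×0.7975 + 0.20×1.4727 = 1.0526
E(R_P) = R_f + β_P × MRP = 1.35% + 1.0526 × 4.52% = 6.11%

6.11%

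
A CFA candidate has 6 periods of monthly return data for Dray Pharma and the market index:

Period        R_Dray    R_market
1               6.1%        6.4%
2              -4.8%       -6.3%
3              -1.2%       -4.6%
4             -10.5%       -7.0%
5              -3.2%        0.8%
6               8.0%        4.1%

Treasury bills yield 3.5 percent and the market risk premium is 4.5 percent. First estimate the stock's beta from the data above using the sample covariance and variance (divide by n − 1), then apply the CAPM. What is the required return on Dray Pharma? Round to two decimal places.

Mean R_i = (6.1 − 4.8 − 1.2 − 10.5 − 3.2 + 8.0) / 6 = -0.9333%
Mean R_m = (6.4 − 6.3 − 4.6 − 7.0 + 0.8 + 4.1) / 6 = -1.1000%
Σ(R_i − R̄_i)(R_m − R̄_m) = 172.3800  ⇒  Cov = 172.3800 / 5 = 34.4760
Σ(R_m − R̄_m)² = 161.0000  ⇒  Var(R_m) = 161.0000 / 5 = 32.2000
β = Cov / Var(R_m) = 34.4760 / 32.2000 = 1.0707
E(R) = R_f + β × MRP = 3.5% + 1.0707 × 4.5% = 8.32%

8.32%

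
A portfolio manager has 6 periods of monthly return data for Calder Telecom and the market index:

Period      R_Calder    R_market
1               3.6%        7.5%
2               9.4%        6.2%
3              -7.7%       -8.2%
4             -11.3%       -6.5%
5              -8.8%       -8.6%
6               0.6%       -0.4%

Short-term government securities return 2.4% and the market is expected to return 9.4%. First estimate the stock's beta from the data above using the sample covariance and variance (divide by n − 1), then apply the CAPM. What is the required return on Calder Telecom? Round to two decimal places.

Mean R_i = (3.6 + 9.4 − 7.7 − 11.3 − 8.8 + 0.6) / 6 = -2.3667%
Mean R_m = (7.5 + 6.2 − 8.2 − 6.5 − 8.6 − 0.4) / 6 = -1.6667%
Σ(R_i − R̄_i)(R_m − R̄_m) = 273.6433  ⇒  Cov = 273.6433 / 5 = 54.7287
Σ(R_m − R̄_m)² = 261.6333  ⇒  Var(R_m) = 261.6333 / 5 = 52.3267
β = Cov / Var(R_m) = 54.7287 / 52.3267 = 1.0459
MRP = 9.4% − 2.4% = 7.00%
E(R) = R_f + β × MRP = 2.4% + 1.0459 × 7.0% = 9.72%

9.72%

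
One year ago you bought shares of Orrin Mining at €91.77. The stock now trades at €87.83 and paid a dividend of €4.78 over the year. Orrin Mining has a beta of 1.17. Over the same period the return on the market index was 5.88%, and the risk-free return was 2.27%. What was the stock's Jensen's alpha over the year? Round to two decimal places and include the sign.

-5.58%

Realised HPR = (P1 + D1 − P0) / P0 = (87.83 + 4.78 − 91.77) / 91.77 = 0.84 / 91.77 = 0.9153%
MRP = 5.88% − 2.27% = 3.61%
CAPM required = R_f + β·MRP = 2.27% + 1.17 × 3.61% = 6.4937%
α = realised − required = 0.9153% − 6.4937% = -5.58%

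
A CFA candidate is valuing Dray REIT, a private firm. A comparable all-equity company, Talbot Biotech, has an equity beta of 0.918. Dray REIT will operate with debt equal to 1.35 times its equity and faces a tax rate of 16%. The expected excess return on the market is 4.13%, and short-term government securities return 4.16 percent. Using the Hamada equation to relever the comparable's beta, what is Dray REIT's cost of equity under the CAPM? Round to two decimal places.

β_L = β_U × [1 + (1 − t)(D/E)] = 0.918 × [1 + (1 − 0.16) × 1.35]
    = 0.918 × [1 + 0.84 × 1.35] = 0.918 × 2.1340 = 1.9590
E(R) = R_f + β_L × MRP = 4.16% + 1.9590 × 4.13% = 12.25%

12.25%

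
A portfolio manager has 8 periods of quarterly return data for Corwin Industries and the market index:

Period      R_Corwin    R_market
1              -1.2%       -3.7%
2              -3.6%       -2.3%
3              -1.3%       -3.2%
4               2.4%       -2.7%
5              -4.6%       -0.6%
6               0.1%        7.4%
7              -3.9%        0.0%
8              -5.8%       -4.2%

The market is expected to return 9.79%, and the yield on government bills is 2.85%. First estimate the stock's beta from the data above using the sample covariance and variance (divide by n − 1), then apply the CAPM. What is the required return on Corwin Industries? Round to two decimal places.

4.08%

Mean R_i = (-1.2 − 3.6 − 1.3 + 2.4 − 4.6 + 0.1 − 3.9 − 5.8) / 8 = -2.2375%
Mean R_m = (-3.7 − 2.3 − 3.2 − 2.7 − 0.6 + 7.4 + 0.0 − 4.2) / 8 = -1.1625%
Σ(R_i − R̄_i)(R_m − R̄_m) = 17.4513  ⇒  Cov = 17.4513 / 7 = 2.4930
Σ(R_m − R̄_m)² = 98.4588  ⇒  Var(R_m) = 98.4588 / 7 = 14.0655
β = Cov / Var(R_m) = 2.4930 / 14.0655 = 0.1772
MRP = 9.79% − 2.85% = 6.94%
E(R) = R_f + β × MRP = 2.85% + 0.1772 × 6.94% = 4.08%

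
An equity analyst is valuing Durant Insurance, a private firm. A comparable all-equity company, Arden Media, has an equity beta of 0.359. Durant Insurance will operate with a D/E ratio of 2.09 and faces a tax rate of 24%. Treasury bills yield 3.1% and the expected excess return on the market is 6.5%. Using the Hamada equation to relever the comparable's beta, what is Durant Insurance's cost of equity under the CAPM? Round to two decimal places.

9.14%

β_L = β_U × [1 + (1 − t)(D/E)] = 0.359 × [1 + (1 − 0.24) × 2.09]
    = 0.359 × [1 + 0.76 × 2.09] = 0.359 × 2.5884 = 0.9292
E(R) = R_f + β_L × MRP = 3.1% + 0.9292 × 6.5% = 9.14%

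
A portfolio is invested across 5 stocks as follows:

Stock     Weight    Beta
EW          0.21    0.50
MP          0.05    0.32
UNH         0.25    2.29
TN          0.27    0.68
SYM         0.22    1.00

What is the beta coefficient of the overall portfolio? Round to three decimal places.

β_P = Σ w_i β_i = 0.21×0.50 + 0.05×0.32 + 0.25×2.29 + 0.27×0.68 + 0.22×1.00 = 1.0971

1.097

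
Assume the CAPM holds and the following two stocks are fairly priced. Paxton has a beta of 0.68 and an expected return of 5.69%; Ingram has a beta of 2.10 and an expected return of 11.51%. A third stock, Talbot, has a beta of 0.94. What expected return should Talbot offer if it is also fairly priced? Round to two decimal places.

MRP (SML slope) = (11.51% − 5.69%) / (2.10 − 0.68) = 5.82% / 1.42 = 4.0986%
R_f (intercept) = 5.69% − 0.68 × 4.0986% = 2.9030%
E(R_Talbot) = R_f + β × MRP = 2.9030% + 0.94 × 4.0986% = 6.76%

6.76%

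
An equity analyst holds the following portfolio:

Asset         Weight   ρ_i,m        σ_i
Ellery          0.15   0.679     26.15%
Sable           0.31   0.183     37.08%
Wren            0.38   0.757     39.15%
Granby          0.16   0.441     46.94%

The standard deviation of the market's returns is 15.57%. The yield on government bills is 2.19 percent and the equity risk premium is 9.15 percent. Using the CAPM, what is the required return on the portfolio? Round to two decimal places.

13.56%

β_Ellery = 0.679 × 26.15% / 15.57% = 1.1404
β_Sable = 0.183 × 37.08% / 15.57% = 0.4358
β_Wren = 0.757 × 39.15% / 15.57% = 1.9034
β_Granby = 0.441 × 46.94% / 15.57% = 1.3295
β_P = Σ w_i β_i = 0.15×1.1404 + 0.31×0.4358 + 0.38×1.9034 + 0.16×1.3295 = 1.2422
E(R_P) = R_f + β_P × MRP = 2.19% + 1.2422 × 9.15% = 13.56%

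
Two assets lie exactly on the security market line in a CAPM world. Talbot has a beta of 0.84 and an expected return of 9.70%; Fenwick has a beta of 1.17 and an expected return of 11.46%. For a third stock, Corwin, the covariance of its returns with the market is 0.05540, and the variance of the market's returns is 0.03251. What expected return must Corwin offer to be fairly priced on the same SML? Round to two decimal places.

MRP = (11.46% − 9.70%) / (1.17 − 0.84) = 5.3333%
R_f = 9.70% − 0.84 × 5.3333% = 5.2200%
β_Corwin = Cov / Var(R_m) = 0.05540 / 0.03251 = 1.7041
E(R_Corwin) = R_f + β × MRP = 5.2200% + 1.7041 × 5.3333% = 14.31%

14.31%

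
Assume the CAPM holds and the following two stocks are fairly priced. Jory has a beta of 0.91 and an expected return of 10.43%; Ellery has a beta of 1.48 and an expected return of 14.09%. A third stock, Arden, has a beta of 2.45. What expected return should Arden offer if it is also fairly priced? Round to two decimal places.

MRP (SML slope) = (14.09% − 10.43%) / (1.48 − 0.91) = 3.66% / 0.57 = 6.4211%
R_f (intercept) = 10.43% − 0.91 × 6.4211% = 4.5868%
E(R_Arden) = R_f + β × MRP = 4.5868% + 2.45 × 6.4211% = 20.32%

20.32%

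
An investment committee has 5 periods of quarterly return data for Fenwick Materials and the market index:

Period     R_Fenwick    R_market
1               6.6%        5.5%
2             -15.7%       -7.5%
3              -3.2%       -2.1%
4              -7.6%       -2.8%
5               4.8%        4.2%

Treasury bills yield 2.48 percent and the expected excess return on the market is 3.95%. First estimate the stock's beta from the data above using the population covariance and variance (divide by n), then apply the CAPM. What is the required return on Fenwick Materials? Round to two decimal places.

9.15%

Mean R_i = (6.6 − 15.7 − 3.2 − 7.6 + 4.8) / 5 = -3.0200%
Mean R_m = (5.5 − 7.5 − 2.1 − 2.8 + 4.2) / 5 = -0.5400%
Σ(R_i − R̄_i)(R_m − R̄_m) = 194.0560  ⇒  Cov = 194.0560 / 5 = 38.8112
Σ(R_m − R̄_m)² = 114.9320  ⇒  Var(R_m) = 114.9320 / 5 = 22.9864
β = Cov / Var(R_m) = 38.8112 / 22.9864 = 1.6884
E(R) = R_f + β × MRP = 2.48% + 1.6884 × 3.95% = 9.15%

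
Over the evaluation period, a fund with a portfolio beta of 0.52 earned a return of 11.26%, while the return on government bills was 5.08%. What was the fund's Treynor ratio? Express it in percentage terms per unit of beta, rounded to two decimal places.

11.88%

Treynor = (R_P − R_f) / β_P = (11.26% − 5.08%) / 0.5200 = 6.18% / 0.5200 = 11.88%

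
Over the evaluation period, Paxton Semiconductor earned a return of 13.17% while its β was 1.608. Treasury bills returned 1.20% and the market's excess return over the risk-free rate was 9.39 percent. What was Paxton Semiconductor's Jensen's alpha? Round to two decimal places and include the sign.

-3.13%

CAPM benchmark = R_f + β(R_m − R_f) = 1.20% + 1.608 × 9.39% = 16.29912%
α = actual − benchmark = 13.17% − 16.29912% = -3.13%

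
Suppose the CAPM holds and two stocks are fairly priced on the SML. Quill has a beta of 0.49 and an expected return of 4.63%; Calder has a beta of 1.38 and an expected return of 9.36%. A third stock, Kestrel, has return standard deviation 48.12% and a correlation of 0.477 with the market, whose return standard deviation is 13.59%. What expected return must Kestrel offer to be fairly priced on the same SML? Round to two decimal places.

MRP = (9.36% − 4.63%) / (1.38 − 0.49) = 5.3146%
R_f = 4.63% − 0.49 × 5.3146% = 2.0258%
β_Kestrel = ρ·σ_i/σ_m = 0.477 × 48.12 / 13.59 = 1.6890
E(R_Kestrel) = R_f + β × MRP = 2.0258% + 1.6890 × 5.3146% = 11.00%

11.00%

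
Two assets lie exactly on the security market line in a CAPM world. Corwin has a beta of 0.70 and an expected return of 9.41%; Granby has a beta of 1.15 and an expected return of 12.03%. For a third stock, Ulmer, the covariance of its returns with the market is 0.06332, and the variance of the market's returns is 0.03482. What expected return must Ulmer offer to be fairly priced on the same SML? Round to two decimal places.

15.92%

MRP = (12.03% − 9.41%) / (1.15 − 0.70) = 5.8222%
R_f = 9.41% − 0.70 × 5.8222% = 5.3345%
β_Ulmer = Cov / Var(R_m) = 0.06332 / 0.03482 = 1.8185
E(R_Ulmer) = R_f + β × MRP = 5.3345% + 1.8185 × 5.8222% = 15.92%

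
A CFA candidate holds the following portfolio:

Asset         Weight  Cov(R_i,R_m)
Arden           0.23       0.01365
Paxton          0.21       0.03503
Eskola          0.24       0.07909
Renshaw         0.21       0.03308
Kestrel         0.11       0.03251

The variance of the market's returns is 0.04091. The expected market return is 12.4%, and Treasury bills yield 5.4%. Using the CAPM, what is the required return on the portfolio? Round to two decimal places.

β_Arden = 0.01365 / 0.04091 = 0.3337
β_Paxton = 0.03503 / 0.04091 = 0.8563
β_Eskola = 0.07909 / 0.04091 = 1.9333
β_Renshaw = 0.03308 / 0.04091 = 0.8086
β_Kestrel = 0.03251 / 0.04091 = 0.7947
β_P = Σ w_i β_i = 0.23×0.3337 + 0.21×0.8563 + 0.24×1.9333 + 0.21×0.8086 + 0.11×0.7947 = 0.9778
MRP = 12.4% − 5.4% = 7.00%
E(R_P) = R_f + β_P × MRP = 5.4% + 0.9778 × 7.0% = 12.24%

12.24%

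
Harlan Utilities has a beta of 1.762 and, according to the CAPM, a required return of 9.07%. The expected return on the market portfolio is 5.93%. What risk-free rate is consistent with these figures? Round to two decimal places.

1.81%

E(R) = R_f + β(E(R_m) − R_f) = R_f(1 − β) + β·E(R_m)
9.07% = R_f × (1 − 1.762) + 1.762 × 5.93%
9.07% = R_f × -0.762 + 10.44866%
R_f = (9.07% − 10.44866%) / -0.762 = 1.81%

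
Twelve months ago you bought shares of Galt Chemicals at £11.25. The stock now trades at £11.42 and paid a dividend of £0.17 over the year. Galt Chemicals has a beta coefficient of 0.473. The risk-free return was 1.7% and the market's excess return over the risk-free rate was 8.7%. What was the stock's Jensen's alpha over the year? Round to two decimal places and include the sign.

Realised HPR = (P1 + D1 − P0) / P0 = (11.42 + 0.17 − 11.25) / 11.25 = 0.34 / 11.25 = 3.0222%
CAPM required = R_f + β·MRP = 1.7% + 0.473 × 8.7% = 5.8151%
α = realised − required = 3.0222% − 5.8151% = -2.79%

-2.79%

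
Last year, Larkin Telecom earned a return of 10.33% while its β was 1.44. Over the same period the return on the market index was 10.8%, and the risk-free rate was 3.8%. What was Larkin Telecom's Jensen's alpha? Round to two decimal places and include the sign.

Market excess return = 10.8% − 3.8% = 7.00%
CAPM benchmark = R_f + β(R_m − R_f) = 3.8% + 1.44 × 7.0% = 13.8800%
α = actual − benchmark = 10.33% − 13.8800% = -3.55%

-3.55%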